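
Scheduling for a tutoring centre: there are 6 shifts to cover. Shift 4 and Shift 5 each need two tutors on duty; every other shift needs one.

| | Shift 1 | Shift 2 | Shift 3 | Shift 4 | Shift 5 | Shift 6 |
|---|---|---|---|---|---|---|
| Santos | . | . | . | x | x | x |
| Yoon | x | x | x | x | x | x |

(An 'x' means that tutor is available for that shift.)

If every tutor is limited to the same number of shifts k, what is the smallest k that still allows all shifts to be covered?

5

With 2 tutors and 8 worker-slots to fill, someone must work at least ⌈8/2⌉ = 4 shifts, so k ≥ 4.
k = 4 fails: Shifts {Shift 1, Shift 2, Shift 3, Shift 4, Shift 5} need 7 worker-slots in total, but the tutors available for any of those shifts (Santos and Yoon) can supply at most 6 among them. So no valid schedule exists.
k = 5 works: Shift 1→Yoon, Shift 2→Yoon, Shift 3→Yoon, Shift 4→Santos+Yoon, Shift 5→Santos+Yoon, Shift 6→Santos.
Loads: Santos 3, Yoon 5 — all ≤ 5.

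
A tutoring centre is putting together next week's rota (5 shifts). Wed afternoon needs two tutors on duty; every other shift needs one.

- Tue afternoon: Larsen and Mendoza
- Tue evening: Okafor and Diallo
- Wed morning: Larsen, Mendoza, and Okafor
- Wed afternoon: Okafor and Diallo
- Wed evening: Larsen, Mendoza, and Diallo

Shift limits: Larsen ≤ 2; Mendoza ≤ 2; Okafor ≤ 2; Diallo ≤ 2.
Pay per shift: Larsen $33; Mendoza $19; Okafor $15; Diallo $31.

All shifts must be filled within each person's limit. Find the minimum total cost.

$130

Wed afternoon can only be covered by Okafor and Diallo, so that assignment is forced.
Picking the cheapest available tutor for each shift independently would cost $114, but that ignores the shift limits.
An optimal schedule: Tue afternoon→Mendoza, Tue evening→Okafor, Wed morning→Mendoza, Wed afternoon→Okafor+Diallo, Wed evening→Diallo.
Total: 19 + 15 + 19 + 15 + 31 + 31 = $130.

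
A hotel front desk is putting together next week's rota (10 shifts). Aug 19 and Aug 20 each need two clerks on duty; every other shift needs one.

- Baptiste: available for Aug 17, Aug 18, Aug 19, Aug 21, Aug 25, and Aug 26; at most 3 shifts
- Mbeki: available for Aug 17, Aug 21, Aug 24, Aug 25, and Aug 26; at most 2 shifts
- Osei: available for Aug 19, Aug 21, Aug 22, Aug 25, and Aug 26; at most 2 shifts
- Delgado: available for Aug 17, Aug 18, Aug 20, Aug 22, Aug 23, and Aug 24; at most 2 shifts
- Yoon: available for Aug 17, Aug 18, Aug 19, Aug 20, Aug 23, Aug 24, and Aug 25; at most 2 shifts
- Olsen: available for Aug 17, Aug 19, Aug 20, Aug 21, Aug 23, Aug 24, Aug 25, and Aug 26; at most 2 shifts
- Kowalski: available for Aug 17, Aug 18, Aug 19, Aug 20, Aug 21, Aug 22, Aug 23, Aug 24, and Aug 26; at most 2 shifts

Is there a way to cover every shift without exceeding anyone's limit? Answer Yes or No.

One valid schedule: Aug 17→Delgado, Aug 18→Baptiste, Aug 19→Osei+Yoon, Aug 20→Yoon+Olsen, Aug 21→Baptiste, Aug 22→Osei, Aug 23→Delgado, Aug 24→Mbeki, Aug 25→Baptiste, Aug 26→Mbeki.
Loads: Baptiste 3/3, Mbeki 2/2, Osei 2/2, Delgado 2/2, Yoon 2/2, Olsen 1/2, Kowalski 0/2 — all within limits.

Yes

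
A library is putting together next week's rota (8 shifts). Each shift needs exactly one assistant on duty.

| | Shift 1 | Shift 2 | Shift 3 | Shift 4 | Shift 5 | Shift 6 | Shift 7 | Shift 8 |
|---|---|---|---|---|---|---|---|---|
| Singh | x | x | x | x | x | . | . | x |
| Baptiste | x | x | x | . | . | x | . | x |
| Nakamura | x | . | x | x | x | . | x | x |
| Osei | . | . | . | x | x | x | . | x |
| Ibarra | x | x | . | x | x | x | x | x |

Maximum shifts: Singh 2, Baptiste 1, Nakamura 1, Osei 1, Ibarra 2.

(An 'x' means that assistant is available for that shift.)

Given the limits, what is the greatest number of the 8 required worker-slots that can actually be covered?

7

Total capacity across all assistants is 2+1+1+1+2 = 7, and 8 slots are needed, so at most 7 can be filled.
An assignment achieving 7: Shift 1→Ibarra, Shift 2→Singh, Shift 3→Singh, Shift 4→Osei, Shift 5→Ibarra, Shift 6→Baptiste, Shift 7→Nakamura.
Loads: Singh 2/2, Baptiste 1/1, Nakamura 1/1, Osei 1/1, Ibarra 2/2.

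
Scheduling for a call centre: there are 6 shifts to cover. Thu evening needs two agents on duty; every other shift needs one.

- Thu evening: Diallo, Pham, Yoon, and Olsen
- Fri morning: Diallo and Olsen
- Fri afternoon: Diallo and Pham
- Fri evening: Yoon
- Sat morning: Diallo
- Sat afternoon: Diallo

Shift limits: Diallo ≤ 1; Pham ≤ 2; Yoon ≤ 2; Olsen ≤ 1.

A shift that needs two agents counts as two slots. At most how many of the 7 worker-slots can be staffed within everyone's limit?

Total capacity across all agents is 1+2+2+1 = 6, and 7 slots are needed, so at most 6 can be filled.
An assignment achieving 6: Thu evening→Pham+Yoon, Fri morning→Olsen, Fri afternoon→Pham, Fri evening→Yoon, Sat morning→Diallo.
Loads: Diallo 1/1, Pham 2/2, Yoon 2/2, Olsen 1/1.

6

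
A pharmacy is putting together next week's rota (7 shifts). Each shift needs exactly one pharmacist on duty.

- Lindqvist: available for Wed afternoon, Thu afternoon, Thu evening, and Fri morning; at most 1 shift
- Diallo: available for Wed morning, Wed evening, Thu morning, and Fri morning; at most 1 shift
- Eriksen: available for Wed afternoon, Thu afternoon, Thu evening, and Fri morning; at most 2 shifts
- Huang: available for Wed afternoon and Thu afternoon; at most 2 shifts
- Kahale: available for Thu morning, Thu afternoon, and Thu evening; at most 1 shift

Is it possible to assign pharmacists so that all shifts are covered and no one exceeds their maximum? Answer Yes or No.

No

Total capacity is 7 and 7 slots are needed, so capacity alone doesn't rule it out.
Shifts {Wed morning, Wed evening} need 2 worker-slots in total, but the pharmacists available for any of those shifts (Diallo) can supply at most 1 among them. So no valid schedule exists.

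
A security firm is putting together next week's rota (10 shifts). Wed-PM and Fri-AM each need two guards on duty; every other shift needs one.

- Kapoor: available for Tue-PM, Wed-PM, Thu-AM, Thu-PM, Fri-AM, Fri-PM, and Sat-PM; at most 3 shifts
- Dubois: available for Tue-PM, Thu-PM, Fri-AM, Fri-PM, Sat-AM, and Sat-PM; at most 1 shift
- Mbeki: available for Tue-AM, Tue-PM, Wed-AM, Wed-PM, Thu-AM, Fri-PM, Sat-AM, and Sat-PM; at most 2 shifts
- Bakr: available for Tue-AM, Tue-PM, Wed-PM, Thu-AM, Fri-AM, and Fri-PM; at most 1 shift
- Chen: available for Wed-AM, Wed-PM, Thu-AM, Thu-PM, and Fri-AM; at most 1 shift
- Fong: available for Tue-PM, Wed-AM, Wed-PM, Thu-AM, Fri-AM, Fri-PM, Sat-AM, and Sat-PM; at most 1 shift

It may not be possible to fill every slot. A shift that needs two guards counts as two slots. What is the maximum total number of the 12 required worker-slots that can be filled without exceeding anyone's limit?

9

Total capacity across all guards is 3+1+2+1+1+1 = 9, and 12 slots are needed, so at most 9 can be filled.
An assignment achieving 9: Tue-AM→Mbeki, Tue-PM→Kapoor, Wed-AM→Mbeki, Wed-PM→Bakr+Chen, Thu-AM→Fong, Thu-PM→Kapoor, Sat-AM→Dubois, Sat-PM→Kapoor.
Loads: Kapoor 3/3, Dubois 1/1, Mbeki 2/2, Bakr 1/1, Chen 1/1, Fong 1/1.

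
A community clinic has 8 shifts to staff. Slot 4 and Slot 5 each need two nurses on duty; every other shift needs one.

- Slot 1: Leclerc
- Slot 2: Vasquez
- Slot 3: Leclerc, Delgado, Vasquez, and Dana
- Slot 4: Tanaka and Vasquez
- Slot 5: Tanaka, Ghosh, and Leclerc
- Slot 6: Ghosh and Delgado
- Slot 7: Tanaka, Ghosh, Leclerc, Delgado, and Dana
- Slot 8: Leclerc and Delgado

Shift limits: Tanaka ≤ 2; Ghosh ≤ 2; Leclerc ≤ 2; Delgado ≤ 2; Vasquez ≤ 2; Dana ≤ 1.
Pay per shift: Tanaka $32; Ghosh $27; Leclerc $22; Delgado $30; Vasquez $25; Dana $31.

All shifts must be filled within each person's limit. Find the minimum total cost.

Slot 1 can only be covered by Leclerc, so that assignment is forced.
Slot 2 can only be covered by Vasquez, so that assignment is forced.
Slot 4 can only be covered by Tanaka and Vasquez, so that assignment is forced.
Picking the cheapest available nurse for each shift independently would cost $246, but that ignores the shift limits.
An optimal schedule: Slot 1→Leclerc, Slot 2→Vasquez, Slot 3→Delgado, Slot 4→Vasquez+Tanaka, Slot 5→Leclerc+Ghosh, Slot 6→Ghosh, Slot 7→Dana, Slot 8→Delgado.
Total: 22 + 25 + 30 + 25 + 32 + 22 + 27 + 27 + 31 + 30 = $271.

$271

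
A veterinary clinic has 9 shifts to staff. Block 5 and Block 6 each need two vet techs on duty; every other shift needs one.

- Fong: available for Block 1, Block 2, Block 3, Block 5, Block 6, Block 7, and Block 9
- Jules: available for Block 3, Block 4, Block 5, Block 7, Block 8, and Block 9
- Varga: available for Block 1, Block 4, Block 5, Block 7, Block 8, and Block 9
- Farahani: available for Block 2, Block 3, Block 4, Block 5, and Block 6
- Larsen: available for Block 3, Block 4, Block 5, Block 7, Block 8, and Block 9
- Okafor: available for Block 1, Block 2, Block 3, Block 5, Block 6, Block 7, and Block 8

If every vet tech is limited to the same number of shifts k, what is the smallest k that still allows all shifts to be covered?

2

With 6 vet techs and 11 worker-slots to fill, someone must work at least ⌈11/6⌉ = 2 shifts, so k ≥ 2.
k = 2 works: Block 1→Fong, Block 2→Fong, Block 3→Farahani, Block 4→Jules, Block 5→Larsen+Okafor, Block 6→Farahani+Okafor, Block 7→Varga, Block 8→Jules, Block 9→Varga.
Loads: Fong 2, Jules 2, Varga 2, Farahani 2, Larsen 1, Okafor 2 — all ≤ 2.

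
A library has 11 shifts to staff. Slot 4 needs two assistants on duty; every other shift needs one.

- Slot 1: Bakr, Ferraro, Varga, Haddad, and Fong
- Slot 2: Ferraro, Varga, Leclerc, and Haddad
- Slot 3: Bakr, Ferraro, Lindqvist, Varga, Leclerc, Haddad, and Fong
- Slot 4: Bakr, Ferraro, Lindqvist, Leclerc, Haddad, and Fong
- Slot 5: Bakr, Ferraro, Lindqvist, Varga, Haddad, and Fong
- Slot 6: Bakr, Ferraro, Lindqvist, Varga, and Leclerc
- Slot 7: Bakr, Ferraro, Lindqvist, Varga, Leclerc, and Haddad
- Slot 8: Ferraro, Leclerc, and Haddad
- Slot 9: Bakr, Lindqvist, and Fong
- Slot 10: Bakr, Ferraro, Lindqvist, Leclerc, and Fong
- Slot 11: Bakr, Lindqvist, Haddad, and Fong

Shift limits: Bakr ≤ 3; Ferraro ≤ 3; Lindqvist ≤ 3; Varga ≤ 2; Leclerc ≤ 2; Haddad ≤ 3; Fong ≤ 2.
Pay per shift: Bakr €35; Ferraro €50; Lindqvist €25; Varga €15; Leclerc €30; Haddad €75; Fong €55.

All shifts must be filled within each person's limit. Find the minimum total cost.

Picking the cheapest available assistant for each shift independently would cost €250, but that ignores the shift limits.
An optimal schedule: Slot 1→Varga, Slot 2→Varga, Slot 3→Ferraro, Slot 4→Bakr+Ferraro, Slot 5→Bakr, Slot 6→Lindqvist, Slot 7→Bakr, Slot 8→Leclerc, Slot 9→Lindqvist, Slot 10→Leclerc, Slot 11→Lindqvist.
Total: 15 + 15 + 50 + 35 + 50 + 35 + 25 + 35 + 30 + 25 + 30 + 25 = €370.

€370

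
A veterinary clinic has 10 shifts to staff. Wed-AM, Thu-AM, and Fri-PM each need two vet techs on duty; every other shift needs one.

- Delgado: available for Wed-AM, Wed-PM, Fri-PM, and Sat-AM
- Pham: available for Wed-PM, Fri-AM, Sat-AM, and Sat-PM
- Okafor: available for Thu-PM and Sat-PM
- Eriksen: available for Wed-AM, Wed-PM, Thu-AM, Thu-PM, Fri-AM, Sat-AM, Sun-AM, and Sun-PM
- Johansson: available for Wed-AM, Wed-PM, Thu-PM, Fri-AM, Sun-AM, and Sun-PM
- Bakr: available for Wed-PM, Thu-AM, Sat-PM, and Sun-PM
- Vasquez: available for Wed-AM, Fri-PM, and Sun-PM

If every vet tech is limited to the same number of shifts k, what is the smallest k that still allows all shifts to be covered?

2

With 7 vet techs and 13 worker-slots to fill, someone must work at least ⌈13/7⌉ = 2 shifts, so k ≥ 2.
k = 2 works: Wed-AM→Johansson+Vasquez, Wed-PM→Bakr, Thu-AM→Eriksen+Bakr, Thu-PM→Okafor, Fri-AM→Pham, Fri-PM→Delgado+Vasquez, Sat-AM→Delgado, Sat-PM→Pham, Sun-AM→Eriksen, Sun-PM→Johansson.
Loads: Delgado 2, Pham 2, Okafor 1, Eriksen 2, Johansson 2, Bakr 2, Vasquez 2 — all ≤ 2.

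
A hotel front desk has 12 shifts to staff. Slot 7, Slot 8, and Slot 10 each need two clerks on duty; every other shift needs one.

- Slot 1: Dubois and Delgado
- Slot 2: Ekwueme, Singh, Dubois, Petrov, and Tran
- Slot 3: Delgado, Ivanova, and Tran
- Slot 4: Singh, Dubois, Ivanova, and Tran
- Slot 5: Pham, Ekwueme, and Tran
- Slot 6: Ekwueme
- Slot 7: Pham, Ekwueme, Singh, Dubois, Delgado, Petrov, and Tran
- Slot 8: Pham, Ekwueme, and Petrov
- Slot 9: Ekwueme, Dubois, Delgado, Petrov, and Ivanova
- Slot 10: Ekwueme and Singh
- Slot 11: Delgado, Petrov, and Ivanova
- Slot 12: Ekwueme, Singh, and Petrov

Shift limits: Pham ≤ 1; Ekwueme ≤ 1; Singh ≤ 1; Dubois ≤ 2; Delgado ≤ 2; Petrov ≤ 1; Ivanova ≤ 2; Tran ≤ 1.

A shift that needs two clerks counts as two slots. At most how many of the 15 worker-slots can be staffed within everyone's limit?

11

Total capacity across all clerks is 1+1+1+2+2+1+2+1 = 11, and 15 slots are needed, so at most 11 can be filled.
An assignment achieving 11: Slot 1→Dubois, Slot 2→Dubois, Slot 3→Delgado, Slot 4→Ivanova, Slot 5→Pham, Slot 6→Ekwueme, Slot 7→Tran, Slot 8→Petrov, Slot 9→Ivanova, Slot 10→Singh, Slot 11→Delgado.
Loads: Pham 1/1, Ekwueme 1/1, Singh 1/1, Dubois 2/2, Delgado 2/2, Petrov 1/1, Ivanova 2/2, Tran 1/1.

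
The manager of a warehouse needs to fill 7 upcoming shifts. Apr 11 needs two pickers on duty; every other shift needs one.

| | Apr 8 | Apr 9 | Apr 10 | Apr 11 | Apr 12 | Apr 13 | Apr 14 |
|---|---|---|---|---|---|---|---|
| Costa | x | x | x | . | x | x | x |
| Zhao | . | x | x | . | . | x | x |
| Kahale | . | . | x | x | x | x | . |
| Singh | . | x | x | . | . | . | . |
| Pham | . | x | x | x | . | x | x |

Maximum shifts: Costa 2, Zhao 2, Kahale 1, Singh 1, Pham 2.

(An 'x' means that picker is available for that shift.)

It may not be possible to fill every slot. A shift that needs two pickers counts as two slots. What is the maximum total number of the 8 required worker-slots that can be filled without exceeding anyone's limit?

8

Total capacity across all pickers is 2+2+1+1+2 = 8, and 8 slots are needed, so at most 8 can be filled.
An assignment achieving 8: Apr 8→Costa, Apr 9→Zhao, Apr 10→Singh, Apr 11→Kahale+Pham, Apr 12→Costa, Apr 13→Pham, Apr 14→Zhao.
Loads: Costa 2/2, Zhao 2/2, Kahale 1/1, Singh 1/1, Pham 2/2.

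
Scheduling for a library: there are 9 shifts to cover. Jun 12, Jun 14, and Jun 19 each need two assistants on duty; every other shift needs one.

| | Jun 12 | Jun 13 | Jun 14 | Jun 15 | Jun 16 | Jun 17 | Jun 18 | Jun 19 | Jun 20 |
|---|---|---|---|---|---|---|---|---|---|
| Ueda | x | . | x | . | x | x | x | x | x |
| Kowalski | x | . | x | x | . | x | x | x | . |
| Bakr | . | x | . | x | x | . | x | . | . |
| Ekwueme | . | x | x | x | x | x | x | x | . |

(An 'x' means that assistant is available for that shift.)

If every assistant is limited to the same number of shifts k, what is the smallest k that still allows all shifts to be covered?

3

With 4 assistants and 12 worker-slots to fill, someone must work at least ⌈12/4⌉ = 3 shifts, so k ≥ 3.
k = 3 works: Jun 12→Ueda+Kowalski, Jun 13→Bakr, Jun 14→Ueda+Kowalski, Jun 15→Bakr, Jun 16→Bakr, Jun 17→Ekwueme, Jun 18→Ekwueme, Jun 19→Kowalski+Ekwueme, Jun 20→Ueda.
Loads: Ueda 3, Kowalski 3, Bakr 3, Ekwueme 3 — all ≤ 3.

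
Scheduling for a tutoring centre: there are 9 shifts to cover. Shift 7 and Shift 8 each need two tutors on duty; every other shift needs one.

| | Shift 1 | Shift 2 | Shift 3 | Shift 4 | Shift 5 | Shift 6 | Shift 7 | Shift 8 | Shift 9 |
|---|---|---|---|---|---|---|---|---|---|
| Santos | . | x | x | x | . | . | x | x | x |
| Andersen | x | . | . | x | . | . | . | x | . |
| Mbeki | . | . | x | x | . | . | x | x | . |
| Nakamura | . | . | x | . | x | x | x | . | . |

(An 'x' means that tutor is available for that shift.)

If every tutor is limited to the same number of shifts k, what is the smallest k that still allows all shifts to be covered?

3

With 4 tutors and 11 worker-slots to fill, someone must work at least ⌈11/4⌉ = 3 shifts, so k ≥ 3.
k = 3 works: Shift 1→Andersen, Shift 2→Santos, Shift 3→Santos, Shift 4→Andersen, Shift 5→Nakamura, Shift 6→Nakamura, Shift 7→Mbeki+Nakamura, Shift 8→Andersen+Mbeki, Shift 9→Santos.
Loads: Santos 3, Andersen 3, Mbeki 2, Nakamura 3 — all ≤ 3.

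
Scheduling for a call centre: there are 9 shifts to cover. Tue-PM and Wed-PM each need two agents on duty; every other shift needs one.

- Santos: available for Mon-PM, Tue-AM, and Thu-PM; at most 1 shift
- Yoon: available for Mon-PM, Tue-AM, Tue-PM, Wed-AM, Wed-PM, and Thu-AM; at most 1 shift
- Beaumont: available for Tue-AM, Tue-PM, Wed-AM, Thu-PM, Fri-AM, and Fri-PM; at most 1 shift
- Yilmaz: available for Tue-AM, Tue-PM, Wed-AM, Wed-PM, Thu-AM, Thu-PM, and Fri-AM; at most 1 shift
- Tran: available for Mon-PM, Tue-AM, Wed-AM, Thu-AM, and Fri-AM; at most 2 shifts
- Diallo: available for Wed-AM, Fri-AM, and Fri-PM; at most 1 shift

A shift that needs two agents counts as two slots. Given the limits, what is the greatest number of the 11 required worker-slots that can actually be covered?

7

Total capacity across all agents is 1+1+1+1+2+1 = 7, and 11 slots are needed, so at most 7 can be filled.
An assignment achieving 7: Mon-PM→Santos, Wed-AM→Diallo, Wed-PM→Yoon+Yilmaz, Thu-AM→Tran, Fri-AM→Tran, Fri-PM→Beaumont.
Loads: Santos 1/1, Yoon 1/1, Beaumont 1/1, Yilmaz 1/1, Tran 2/2, Diallo 1/1.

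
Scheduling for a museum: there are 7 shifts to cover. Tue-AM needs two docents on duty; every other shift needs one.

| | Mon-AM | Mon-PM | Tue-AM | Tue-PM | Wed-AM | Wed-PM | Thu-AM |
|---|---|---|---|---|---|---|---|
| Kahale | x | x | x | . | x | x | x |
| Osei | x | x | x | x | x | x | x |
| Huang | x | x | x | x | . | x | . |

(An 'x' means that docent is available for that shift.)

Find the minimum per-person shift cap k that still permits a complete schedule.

3

With 3 docents and 8 worker-slots to fill, someone must work at least ⌈8/3⌉ = 3 shifts, so k ≥ 3.
k = 3 works: Mon-AM→Kahale, Mon-PM→Osei, Tue-AM→Osei+Huang, Tue-PM→Osei, Wed-AM→Kahale, Wed-PM→Huang, Thu-AM→Kahale.
Loads: Kahale 3, Osei 3, Huang 2 — all ≤ 3.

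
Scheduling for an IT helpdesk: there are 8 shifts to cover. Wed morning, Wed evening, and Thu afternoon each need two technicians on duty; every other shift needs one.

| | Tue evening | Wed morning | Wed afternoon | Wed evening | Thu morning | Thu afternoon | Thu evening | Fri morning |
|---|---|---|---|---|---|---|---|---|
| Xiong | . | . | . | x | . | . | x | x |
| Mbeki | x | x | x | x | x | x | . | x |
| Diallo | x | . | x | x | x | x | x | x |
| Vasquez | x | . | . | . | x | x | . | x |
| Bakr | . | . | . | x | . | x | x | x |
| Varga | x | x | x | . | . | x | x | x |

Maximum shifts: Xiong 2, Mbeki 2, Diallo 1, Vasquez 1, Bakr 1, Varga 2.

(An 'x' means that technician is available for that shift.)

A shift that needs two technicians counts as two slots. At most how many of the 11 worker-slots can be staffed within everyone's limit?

Total capacity across all technicians is 2+2+1+1+1+2 = 9, and 11 slots are needed, so at most 9 can be filled.
An assignment achieving 9: Tue evening→Vasquez, Wed morning→Mbeki+Varga, Wed afternoon→Mbeki, Wed evening→Xiong+Bakr, Thu morning→Diallo, Thu afternoon→Varga, Thu evening→Xiong.
Loads: Xiong 2/2, Mbeki 2/2, Diallo 1/1, Vasquez 1/1, Bakr 1/1, Varga 2/2.

9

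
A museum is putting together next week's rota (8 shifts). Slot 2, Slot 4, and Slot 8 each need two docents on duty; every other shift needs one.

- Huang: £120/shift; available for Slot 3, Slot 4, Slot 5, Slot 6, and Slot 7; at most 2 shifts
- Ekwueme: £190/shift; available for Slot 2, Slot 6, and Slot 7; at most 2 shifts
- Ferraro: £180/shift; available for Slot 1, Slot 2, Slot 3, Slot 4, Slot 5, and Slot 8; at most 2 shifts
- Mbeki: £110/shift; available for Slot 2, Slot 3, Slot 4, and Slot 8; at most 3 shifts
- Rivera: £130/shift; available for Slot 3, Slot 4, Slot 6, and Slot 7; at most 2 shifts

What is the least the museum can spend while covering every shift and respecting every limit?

Slot 1 can only be covered by Ferraro, so that assignment is forced.
Slot 8 can only be covered by Ferraro and Mbeki, so that assignment is forced.
Picking the cheapest available docent for each shift independently would cost £1460, but that ignores the shift limits.
An optimal schedule: Slot 1→Ferraro, Slot 2→Ekwueme+Mbeki, Slot 3→Rivera, Slot 4→Mbeki+Rivera, Slot 5→Huang, Slot 6→Huang, Slot 7→Ekwueme, Slot 8→Ferraro+Mbeki.
Total: 180 + 190 + 110 + 130 + 110 + 130 + 120 + 120 + 190 + 180 + 110 = £1570.

£1570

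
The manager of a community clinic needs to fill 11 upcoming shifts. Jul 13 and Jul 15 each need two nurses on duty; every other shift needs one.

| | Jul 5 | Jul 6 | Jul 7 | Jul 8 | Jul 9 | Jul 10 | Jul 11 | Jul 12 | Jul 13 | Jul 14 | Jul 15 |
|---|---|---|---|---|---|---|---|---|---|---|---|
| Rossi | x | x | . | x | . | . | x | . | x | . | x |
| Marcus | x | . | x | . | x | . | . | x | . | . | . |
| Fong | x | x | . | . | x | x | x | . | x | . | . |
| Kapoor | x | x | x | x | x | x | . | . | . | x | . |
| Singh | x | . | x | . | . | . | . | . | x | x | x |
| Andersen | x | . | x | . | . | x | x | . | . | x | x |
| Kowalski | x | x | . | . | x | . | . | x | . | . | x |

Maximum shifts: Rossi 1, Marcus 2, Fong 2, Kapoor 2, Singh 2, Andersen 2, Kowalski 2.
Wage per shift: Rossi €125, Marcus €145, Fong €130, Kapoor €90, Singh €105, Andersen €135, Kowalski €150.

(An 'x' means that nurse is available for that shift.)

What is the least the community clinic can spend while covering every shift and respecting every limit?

Picking the cheapest available nurse for each shift independently would cost €1360, but that ignores the shift limits.
An optimal schedule: Jul 5→Kowalski, Jul 6→Kapoor, Jul 7→Marcus, Jul 8→Rossi, Jul 9→Kowalski, Jul 10→Fong, Jul 11→Andersen, Jul 12→Marcus, Jul 13→Fong+Singh, Jul 14→Kapoor, Jul 15→Singh+Andersen.
Total: 150 + 90 + 145 + 125 + 150 + 130 + 135 + 145 + 130 + 105 + 90 + 105 + 135 = €1635.

€1635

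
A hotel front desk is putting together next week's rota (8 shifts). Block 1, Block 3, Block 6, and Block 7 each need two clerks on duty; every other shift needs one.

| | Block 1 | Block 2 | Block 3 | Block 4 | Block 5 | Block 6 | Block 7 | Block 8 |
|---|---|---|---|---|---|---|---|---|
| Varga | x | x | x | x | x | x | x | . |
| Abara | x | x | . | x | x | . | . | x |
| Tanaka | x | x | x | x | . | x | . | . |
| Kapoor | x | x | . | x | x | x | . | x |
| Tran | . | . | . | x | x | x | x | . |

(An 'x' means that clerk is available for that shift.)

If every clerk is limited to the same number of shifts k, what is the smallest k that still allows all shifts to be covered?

3

With 5 clerks and 12 worker-slots to fill, someone must work at least ⌈12/5⌉ = 3 shifts, so k ≥ 3.
k = 3 works: Block 1→Tanaka+Kapoor, Block 2→Varga, Block 3→Varga+Tanaka, Block 4→Abara, Block 5→Abara, Block 6→Tanaka+Kapoor, Block 7→Varga+Tran, Block 8→Abara.
Loads: Varga 3, Abara 3, Tanaka 3, Kapoor 2, Tran 1 — all ≤ 3.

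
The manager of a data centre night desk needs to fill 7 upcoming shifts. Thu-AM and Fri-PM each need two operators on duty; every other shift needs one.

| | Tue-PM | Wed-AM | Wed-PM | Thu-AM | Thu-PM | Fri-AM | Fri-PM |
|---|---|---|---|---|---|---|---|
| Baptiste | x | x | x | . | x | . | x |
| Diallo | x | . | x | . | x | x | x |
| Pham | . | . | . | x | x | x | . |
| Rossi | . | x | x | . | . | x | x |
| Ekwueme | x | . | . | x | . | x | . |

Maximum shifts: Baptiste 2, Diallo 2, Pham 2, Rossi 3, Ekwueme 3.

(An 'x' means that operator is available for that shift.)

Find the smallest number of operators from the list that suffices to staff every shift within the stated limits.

4

9 slots to fill and no one can take more than 3, so at least ⌈9/3⌉ = 3 operators are needed.
Any 3 operators together have capacity at most 3+3+2 = 8 < 9 slots, so 3 can never suffice.
Baptiste, Diallo, Pham, and Ekwueme alone can cover everything: Tue-PM→Ekwueme, Wed-AM→Baptiste, Wed-PM→Diallo, Thu-AM→Pham+Ekwueme, Thu-PM→Pham, Fri-AM→Ekwueme, Fri-PM→Baptiste+Diallo.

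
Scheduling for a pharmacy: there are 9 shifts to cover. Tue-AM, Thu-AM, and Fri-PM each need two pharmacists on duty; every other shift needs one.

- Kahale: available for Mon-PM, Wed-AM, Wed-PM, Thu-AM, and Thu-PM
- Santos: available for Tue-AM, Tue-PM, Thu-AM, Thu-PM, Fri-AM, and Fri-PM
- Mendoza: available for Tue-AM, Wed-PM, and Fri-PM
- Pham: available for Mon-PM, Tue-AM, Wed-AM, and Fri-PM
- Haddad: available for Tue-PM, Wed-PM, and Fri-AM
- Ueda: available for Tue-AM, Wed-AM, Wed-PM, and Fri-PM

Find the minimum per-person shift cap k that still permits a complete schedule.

With 6 pharmacists and 12 worker-slots to fill, someone must work at least ⌈12/6⌉ = 2 shifts, so k ≥ 2.
k = 2 works: Mon-PM→Kahale, Tue-AM→Mendoza+Ueda, Tue-PM→Haddad, Wed-AM→Pham, Wed-PM→Mendoza, Thu-AM→Kahale+Santos, Thu-PM→Santos, Fri-AM→Haddad, Fri-PM→Pham+Ueda.
Loads: Kahale 2, Santos 2, Mendoza 2, Pham 2, Haddad 2, Ueda 2 — all ≤ 2.

2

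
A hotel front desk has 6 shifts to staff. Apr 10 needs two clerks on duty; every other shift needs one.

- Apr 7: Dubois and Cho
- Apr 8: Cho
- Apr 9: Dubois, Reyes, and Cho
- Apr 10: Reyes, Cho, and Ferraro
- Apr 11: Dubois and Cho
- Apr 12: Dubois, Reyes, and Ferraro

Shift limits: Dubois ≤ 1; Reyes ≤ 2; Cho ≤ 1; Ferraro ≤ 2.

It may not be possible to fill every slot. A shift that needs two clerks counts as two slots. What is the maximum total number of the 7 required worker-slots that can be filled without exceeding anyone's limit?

Total capacity across all clerks is 1+2+1+2 = 6, and 7 slots are needed, so at most 6 can be filled.
An assignment achieving 6: Apr 7→Dubois, Apr 8→Cho, Apr 9→Reyes, Apr 10→Reyes+Ferraro, Apr 12→Ferraro.
Loads: Dubois 1/1, Reyes 2/2, Cho 1/1, Ferraro 2/2.

6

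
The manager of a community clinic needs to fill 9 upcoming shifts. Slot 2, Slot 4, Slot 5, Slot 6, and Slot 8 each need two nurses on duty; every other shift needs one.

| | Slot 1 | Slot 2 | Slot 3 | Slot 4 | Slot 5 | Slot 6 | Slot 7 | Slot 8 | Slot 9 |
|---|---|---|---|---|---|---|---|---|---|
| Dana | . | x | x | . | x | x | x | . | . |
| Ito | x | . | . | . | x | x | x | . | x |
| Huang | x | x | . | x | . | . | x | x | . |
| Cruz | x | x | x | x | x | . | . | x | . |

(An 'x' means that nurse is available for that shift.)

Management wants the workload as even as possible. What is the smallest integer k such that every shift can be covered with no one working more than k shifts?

With 4 nurses and 14 worker-slots to fill, someone must work at least ⌈14/4⌉ = 4 shifts, so k ≥ 4.
k = 4 works: Slot 1→Ito, Slot 2→Dana+Huang, Slot 3→Dana, Slot 4→Huang+Cruz, Slot 5→Dana+Ito, Slot 6→Dana+Ito, Slot 7→Huang, Slot 8→Huang+Cruz, Slot 9→Ito.
Loads: Dana 4, Ito 4, Huang 4, Cruz 2 — all ≤ 4.

4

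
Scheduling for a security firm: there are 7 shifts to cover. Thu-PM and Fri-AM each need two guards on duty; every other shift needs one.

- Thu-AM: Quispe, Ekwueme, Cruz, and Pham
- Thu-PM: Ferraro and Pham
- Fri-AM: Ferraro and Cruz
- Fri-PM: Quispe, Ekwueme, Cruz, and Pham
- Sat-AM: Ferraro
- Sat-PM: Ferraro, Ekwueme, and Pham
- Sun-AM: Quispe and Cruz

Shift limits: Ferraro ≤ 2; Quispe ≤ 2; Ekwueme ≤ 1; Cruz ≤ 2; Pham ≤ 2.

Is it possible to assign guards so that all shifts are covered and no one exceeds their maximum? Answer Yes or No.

No

Total capacity is 9 and 9 slots are needed, so capacity alone doesn't rule it out.
Shifts {Thu-PM, Fri-AM, Sat-AM} need 5 worker-slots in total, but the guards available for any of those shifts (Ferraro, Cruz, and Pham) can supply at most 4 among them. So no valid schedule exists.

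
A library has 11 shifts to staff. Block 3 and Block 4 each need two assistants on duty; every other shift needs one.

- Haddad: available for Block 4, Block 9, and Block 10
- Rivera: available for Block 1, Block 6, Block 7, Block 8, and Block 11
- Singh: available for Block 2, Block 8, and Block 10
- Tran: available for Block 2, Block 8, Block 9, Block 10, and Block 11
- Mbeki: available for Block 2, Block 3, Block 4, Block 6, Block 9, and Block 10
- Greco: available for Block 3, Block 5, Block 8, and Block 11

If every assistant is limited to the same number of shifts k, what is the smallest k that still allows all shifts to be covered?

With 6 assistants and 13 worker-slots to fill, someone must work at least ⌈13/6⌉ = 3 shifts, so k ≥ 3.
k = 3 works: Block 1→Rivera, Block 2→Singh, Block 3→Mbeki+Greco, Block 4→Haddad+Mbeki, Block 5→Greco, Block 6→Rivera, Block 7→Rivera, Block 8→Singh, Block 9→Haddad, Block 10→Haddad, Block 11→Tran.
Loads: Haddad 3, Rivera 3, Singh 2, Tran 1, Mbeki 2, Greco 2 — all ≤ 3.

3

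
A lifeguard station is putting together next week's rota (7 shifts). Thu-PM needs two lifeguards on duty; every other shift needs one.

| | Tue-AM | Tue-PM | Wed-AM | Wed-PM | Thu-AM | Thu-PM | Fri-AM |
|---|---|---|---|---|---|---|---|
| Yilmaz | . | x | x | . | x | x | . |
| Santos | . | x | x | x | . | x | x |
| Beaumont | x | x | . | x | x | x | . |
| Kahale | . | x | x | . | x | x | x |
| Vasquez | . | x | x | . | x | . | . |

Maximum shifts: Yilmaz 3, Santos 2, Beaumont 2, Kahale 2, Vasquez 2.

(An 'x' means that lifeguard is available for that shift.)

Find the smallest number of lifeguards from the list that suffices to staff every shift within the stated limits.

4

8 slots to fill and no one can take more than 3, so at least ⌈8/3⌉ = 3 lifeguards are needed.
Any 3 lifeguards together have capacity at most 3+2+2 = 7 < 8 slots, so 3 can never suffice.
Yilmaz, Santos, Beaumont, and Kahale alone can cover everything: Tue-AM→Beaumont, Tue-PM→Yilmaz, Wed-AM→Yilmaz, Wed-PM→Santos, Thu-AM→Yilmaz, Thu-PM→Beaumont+Kahale, Fri-AM→Santos.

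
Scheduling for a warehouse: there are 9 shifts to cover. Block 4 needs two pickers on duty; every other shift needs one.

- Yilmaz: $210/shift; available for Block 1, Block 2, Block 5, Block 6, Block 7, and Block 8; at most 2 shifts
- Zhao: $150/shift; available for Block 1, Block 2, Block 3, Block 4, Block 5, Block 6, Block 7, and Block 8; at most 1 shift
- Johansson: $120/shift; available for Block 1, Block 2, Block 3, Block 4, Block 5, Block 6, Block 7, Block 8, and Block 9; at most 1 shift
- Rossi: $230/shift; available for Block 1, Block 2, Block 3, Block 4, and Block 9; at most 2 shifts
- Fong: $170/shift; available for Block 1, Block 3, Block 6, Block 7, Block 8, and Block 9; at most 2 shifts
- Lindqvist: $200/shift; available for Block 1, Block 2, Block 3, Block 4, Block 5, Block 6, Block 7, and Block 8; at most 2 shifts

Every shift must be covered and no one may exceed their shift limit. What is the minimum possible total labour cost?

$1890

Picking the cheapest available picker for each shift independently would cost $1230, but that ignores the shift limits.
An optimal schedule: Block 1→Rossi, Block 2→Yilmaz, Block 3→Zhao, Block 4→Rossi+Lindqvist, Block 5→Yilmaz, Block 6→Fong, Block 7→Fong, Block 8→Lindqvist, Block 9→Johansson.
Total: 230 + 210 + 150 + 230 + 200 + 210 + 170 + 170 + 200 + 120 = $1890.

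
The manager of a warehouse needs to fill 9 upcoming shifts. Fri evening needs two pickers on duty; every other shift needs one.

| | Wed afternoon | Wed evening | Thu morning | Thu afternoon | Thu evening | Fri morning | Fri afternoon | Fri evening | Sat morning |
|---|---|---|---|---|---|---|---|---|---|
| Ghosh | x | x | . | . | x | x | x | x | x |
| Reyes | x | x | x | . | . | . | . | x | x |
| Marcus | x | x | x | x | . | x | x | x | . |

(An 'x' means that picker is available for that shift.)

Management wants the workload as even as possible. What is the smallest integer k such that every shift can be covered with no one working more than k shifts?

With 3 pickers and 10 worker-slots to fill, someone must work at least ⌈10/3⌉ = 4 shifts, so k ≥ 4.
k = 4 works: Wed afternoon→Reyes, Wed evening→Reyes, Thu morning→Reyes, Thu afternoon→Marcus, Thu evening→Ghosh, Fri morning→Ghosh, Fri afternoon→Ghosh, Fri evening→Reyes+Marcus, Sat morning→Ghosh.
Loads: Ghosh 4, Reyes 4, Marcus 2 — all ≤ 4.

4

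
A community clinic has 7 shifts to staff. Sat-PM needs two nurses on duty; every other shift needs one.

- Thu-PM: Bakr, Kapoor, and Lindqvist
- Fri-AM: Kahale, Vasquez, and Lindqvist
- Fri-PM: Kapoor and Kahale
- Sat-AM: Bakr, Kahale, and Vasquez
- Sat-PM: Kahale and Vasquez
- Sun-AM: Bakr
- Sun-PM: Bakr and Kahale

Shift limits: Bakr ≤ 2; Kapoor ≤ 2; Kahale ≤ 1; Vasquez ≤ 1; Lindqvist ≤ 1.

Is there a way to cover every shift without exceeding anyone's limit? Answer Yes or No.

Shifts {Sat-AM, Sat-PM, Sun-AM, Sun-PM} need 5 worker-slots in total, but the nurses available for any of those shifts (Bakr, Kahale, and Vasquez) can supply at most 4 among them. So no valid schedule exists.

No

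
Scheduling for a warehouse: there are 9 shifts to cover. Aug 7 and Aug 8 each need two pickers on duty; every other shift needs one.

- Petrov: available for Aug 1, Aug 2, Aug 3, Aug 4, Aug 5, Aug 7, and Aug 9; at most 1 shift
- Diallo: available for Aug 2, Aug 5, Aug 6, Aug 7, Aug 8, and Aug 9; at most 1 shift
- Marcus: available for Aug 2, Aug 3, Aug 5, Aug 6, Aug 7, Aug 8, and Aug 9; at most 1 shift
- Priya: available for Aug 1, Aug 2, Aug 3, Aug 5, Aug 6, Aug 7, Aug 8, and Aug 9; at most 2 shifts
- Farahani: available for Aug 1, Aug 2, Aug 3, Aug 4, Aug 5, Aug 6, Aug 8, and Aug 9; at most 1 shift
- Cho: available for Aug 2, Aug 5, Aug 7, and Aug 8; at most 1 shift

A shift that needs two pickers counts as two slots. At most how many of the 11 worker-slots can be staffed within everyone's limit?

Total capacity across all pickers is 1+1+1+2+1+1 = 7, and 11 slots are needed, so at most 7 can be filled.
An assignment achieving 7: Aug 1→Priya, Aug 3→Marcus, Aug 4→Petrov, Aug 6→Diallo, Aug 7→Priya+Cho, Aug 8→Farahani.
Loads: Petrov 1/1, Diallo 1/1, Marcus 1/1, Priya 2/2, Farahani 1/1, Cho 1/1.

7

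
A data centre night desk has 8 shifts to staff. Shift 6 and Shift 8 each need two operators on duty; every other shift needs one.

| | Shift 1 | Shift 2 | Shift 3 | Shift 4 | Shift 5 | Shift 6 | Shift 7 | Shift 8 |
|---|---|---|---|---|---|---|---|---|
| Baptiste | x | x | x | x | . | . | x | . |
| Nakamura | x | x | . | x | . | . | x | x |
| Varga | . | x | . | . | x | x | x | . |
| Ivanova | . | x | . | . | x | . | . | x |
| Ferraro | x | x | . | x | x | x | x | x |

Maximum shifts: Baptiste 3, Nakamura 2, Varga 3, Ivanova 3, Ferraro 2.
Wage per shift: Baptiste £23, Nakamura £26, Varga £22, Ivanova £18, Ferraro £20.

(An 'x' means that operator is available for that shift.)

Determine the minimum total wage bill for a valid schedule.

Shift 3 can only be covered by Baptiste, so that assignment is forced.
Shift 6 can only be covered by Varga and Ferraro, so that assignment is forced.
Picking the cheapest available operator for each shift independently would cost £199, but that ignores the shift limits.
An optimal schedule: Shift 1→Baptiste, Shift 2→Ivanova, Shift 3→Baptiste, Shift 4→Baptiste, Shift 5→Ivanova, Shift 6→Ferraro+Varga, Shift 7→Varga, Shift 8→Ivanova+Ferraro.
Total: 23 + 18 + 23 + 23 + 18 + 20 + 22 + 22 + 18 + 20 = £207.

£207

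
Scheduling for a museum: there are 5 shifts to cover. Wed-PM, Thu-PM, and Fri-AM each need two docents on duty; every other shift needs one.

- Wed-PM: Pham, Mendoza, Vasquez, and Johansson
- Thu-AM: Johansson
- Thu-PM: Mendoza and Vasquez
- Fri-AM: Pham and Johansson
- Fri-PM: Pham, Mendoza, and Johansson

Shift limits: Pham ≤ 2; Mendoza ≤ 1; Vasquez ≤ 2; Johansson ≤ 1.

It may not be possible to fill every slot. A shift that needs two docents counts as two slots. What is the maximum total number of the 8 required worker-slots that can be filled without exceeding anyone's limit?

Total capacity across all docents is 2+1+2+1 = 6, and 8 slots are needed, so at most 6 can be filled.
An assignment achieving 6: Wed-PM→Vasquez, Thu-AM→Johansson, Thu-PM→Mendoza+Vasquez, Fri-AM→Pham, Fri-PM→Pham.
Loads: Pham 2/2, Mendoza 1/1, Vasquez 2/2, Johansson 1/1.

6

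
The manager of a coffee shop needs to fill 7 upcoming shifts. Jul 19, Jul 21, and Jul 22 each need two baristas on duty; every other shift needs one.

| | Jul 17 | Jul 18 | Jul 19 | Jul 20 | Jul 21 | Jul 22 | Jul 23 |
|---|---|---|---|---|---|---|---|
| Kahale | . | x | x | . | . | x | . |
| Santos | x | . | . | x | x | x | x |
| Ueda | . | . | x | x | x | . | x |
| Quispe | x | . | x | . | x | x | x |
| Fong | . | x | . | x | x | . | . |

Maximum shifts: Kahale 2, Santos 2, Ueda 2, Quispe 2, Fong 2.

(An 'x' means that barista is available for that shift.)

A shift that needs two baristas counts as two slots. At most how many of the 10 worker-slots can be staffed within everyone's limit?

10

Total capacity across all baristas is 2+2+2+2+2 = 10, and 10 slots are needed, so at most 10 can be filled.
An assignment achieving 10: Jul 17→Santos, Jul 18→Kahale, Jul 19→Kahale+Ueda, Jul 20→Fong, Jul 21→Quispe+Fong, Jul 22→Santos+Quispe, Jul 23→Ueda.
Loads: Kahale 2/2, Santos 2/2, Ueda 2/2, Quispe 2/2, Fong 2/2.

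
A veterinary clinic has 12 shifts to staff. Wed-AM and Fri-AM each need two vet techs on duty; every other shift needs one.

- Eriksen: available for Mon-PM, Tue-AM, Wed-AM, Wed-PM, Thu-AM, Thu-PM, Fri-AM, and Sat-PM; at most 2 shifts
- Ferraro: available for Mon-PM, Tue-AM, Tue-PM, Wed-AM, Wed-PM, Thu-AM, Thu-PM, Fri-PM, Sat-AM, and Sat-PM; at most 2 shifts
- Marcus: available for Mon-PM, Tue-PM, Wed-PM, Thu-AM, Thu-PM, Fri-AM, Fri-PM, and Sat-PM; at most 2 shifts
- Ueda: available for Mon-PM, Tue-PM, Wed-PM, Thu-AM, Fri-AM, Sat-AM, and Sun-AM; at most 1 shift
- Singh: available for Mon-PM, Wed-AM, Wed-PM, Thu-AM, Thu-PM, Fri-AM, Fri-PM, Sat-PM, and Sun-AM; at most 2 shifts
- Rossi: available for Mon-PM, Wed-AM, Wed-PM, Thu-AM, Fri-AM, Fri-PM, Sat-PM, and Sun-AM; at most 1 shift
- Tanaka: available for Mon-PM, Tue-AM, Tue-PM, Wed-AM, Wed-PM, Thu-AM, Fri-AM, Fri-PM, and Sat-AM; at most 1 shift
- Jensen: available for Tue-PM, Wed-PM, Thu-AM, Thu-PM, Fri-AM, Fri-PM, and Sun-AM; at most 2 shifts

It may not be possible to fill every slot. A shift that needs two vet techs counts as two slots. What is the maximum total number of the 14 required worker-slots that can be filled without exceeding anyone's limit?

13

Total capacity across all vet techs is 2+2+2+1+2+1+1+2 = 13, and 14 slots are needed, so at most 13 can be filled.
An assignment achieving 13: Mon-PM→Rossi, Tue-AM→Eriksen, Tue-PM→Ferraro, Wed-AM→Eriksen+Singh, Wed-PM→Jensen, Thu-PM→Marcus, Fri-AM→Tanaka+Jensen, Fri-PM→Singh, Sat-AM→Ferraro, Sat-PM→Marcus, Sun-AM→Ueda.
Loads: Eriksen 2/2, Ferraro 2/2, Marcus 2/2, Ueda 1/1, Singh 2/2, Rossi 1/1, Tanaka 1/1, Jensen 2/2.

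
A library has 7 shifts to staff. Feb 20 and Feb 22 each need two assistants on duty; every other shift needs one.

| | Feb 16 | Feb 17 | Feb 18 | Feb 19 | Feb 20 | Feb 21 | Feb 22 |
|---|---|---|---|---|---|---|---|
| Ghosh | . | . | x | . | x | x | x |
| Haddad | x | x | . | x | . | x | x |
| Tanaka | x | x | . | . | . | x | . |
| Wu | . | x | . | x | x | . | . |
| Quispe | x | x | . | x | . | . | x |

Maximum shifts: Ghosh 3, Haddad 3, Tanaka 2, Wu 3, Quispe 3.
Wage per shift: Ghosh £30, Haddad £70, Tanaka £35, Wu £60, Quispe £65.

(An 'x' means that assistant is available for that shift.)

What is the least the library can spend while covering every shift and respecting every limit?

Feb 18 can only be covered by Ghosh, so that assignment is forced.
Feb 20 can only be covered by Ghosh and Wu, so that assignment is forced.
Picking the cheapest available assistant for each shift independently would cost £375, but that ignores the shift limits.
An optimal schedule: Feb 16→Tanaka, Feb 17→Wu, Feb 18→Ghosh, Feb 19→Wu, Feb 20→Ghosh+Wu, Feb 21→Tanaka, Feb 22→Ghosh+Quispe.
Total: 35 + 60 + 30 + 60 + 30 + 60 + 35 + 30 + 65 = £405.

£405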